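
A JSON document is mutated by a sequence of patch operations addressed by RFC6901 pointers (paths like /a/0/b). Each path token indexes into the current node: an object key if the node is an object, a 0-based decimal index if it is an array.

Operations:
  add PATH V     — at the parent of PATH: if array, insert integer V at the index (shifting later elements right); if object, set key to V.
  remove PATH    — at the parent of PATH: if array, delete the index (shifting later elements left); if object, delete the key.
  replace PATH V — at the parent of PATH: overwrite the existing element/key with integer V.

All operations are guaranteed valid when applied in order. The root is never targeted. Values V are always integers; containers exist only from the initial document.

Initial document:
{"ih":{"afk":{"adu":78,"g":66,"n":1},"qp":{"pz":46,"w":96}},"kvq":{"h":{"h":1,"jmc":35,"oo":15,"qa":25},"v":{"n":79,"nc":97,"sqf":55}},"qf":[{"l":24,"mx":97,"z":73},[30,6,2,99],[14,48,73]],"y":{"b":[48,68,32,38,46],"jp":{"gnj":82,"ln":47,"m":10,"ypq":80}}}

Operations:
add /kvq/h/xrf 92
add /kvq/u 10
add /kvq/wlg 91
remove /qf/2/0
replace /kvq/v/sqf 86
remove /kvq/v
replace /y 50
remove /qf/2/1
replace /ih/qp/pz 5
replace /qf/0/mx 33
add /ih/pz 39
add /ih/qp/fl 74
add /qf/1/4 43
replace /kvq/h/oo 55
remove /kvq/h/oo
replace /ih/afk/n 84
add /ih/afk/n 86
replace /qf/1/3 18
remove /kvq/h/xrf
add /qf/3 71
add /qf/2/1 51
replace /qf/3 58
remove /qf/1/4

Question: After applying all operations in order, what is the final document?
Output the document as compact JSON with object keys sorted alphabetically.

After op 1 (add /kvq/h/xrf 92): {"ih":{"afk":{"adu":78,"g":66,"n":1},"qp":{"pz":46,"w":96}},"kvq":{"h":{"h":1,"jmc":35,"oo":15,"qa":25,"xrf":92},"v":{"n":79,"nc":97,"sqf":55}},"qf":[{"l":24,"mx":97,"z":73},[30,6,2,99],[14,48,73]],"y":{"b":[48,68,32,38,46],"jp":{"gnj":82,"ln":47,"m":10,"ypq":80}}}
After op 2 (add /kvq/u 10): {"ih":{"afk":{"adu":78,"g":66,"n":1},"qp":{"pz":46,"w":96}},"kvq":{"h":{"h":1,"jmc":35,"oo":15,"qa":25,"xrf":92},"u":10,"v":{"n":79,"nc":97,"sqf":55}},"qf":[{"l":24,"mx":97,"z":73},[30,6,2,99],[14,48,73]],"y":{"b":[48,68,32,38,46],"jp":{"gnj":82,"ln":47,"m":10,"ypq":80}}}
After op 3 (add /kvq/wlg 91): {"ih":{"afk":{"adu":78,"g":66,"n":1},"qp":{"pz":46,"w":96}},"kvq":{"h":{"h":1,"jmc":35,"oo":15,"qa":25,"xrf":92},"u":10,"v":{"n":79,"nc":97,"sqf":55},"wlg":91},"qf":[{"l":24,"mx":97,"z":73},[30,6,2,99],[14,48,73]],"y":{"b":[48,68,32,38,46],"jp":{"gnj":82,"ln":47,"m":10,"ypq":80}}}
After op 4 (remove /qf/2/0): {"ih":{"afk":{"adu":78,"g":66,"n":1},"qp":{"pz":46,"w":96}},"kvq":{"h":{"h":1,"jmc":35,"oo":15,"qa":25,"xrf":92},"u":10,"v":{"n":79,"nc":97,"sqf":55},"wlg":91},"qf":[{"l":24,"mx":97,"z":73},[30,6,2,99],[48,73]],"y":{"b":[48,68,32,38,46],"jp":{"gnj":82,"ln":47,"m":10,"ypq":80}}}
After op 5 (replace /kvq/v/sqf 86): {"ih":{"afk":{"adu":78,"g":66,"n":1},"qp":{"pz":46,"w":96}},"kvq":{"h":{"h":1,"jmc":35,"oo":15,"qa":25,"xrf":92},"u":10,"v":{"n":79,"nc":97,"sqf":86},"wlg":91},"qf":[{"l":24,"mx":97,"z":73},[30,6,2,99],[48,73]],"y":{"b":[48,68,32,38,46],"jp":{"gnj":82,"ln":47,"m":10,"ypq":80}}}
After op 6 (remove /kvq/v): {"ih":{"afk":{"adu":78,"g":66,"n":1},"qp":{"pz":46,"w":96}},"kvq":{"h":{"h":1,"jmc":35,"oo":15,"qa":25,"xrf":92},"u":10,"wlg":91},"qf":[{"l":24,"mx":97,"z":73},[30,6,2,99],[48,73]],"y":{"b":[48,68,32,38,46],"jp":{"gnj":82,"ln":47,"m":10,"ypq":80}}}
After op 7 (replace /y 50): {"ih":{"afk":{"adu":78,"g":66,"n":1},"qp":{"pz":46,"w":96}},"kvq":{"h":{"h":1,"jmc":35,"oo":15,"qa":25,"xrf":92},"u":10,"wlg":91},"qf":[{"l":24,"mx":97,"z":73},[30,6,2,99],[48,73]],"y":50}
After op 8 (remove /qf/2/1): {"ih":{"afk":{"adu":78,"g":66,"n":1},"qp":{"pz":46,"w":96}},"kvq":{"h":{"h":1,"jmc":35,"oo":15,"qa":25,"xrf":92},"u":10,"wlg":91},"qf":[{"l":24,"mx":97,"z":73},[30,6,2,99],[48]],"y":50}
After op 9 (replace /ih/qp/pz 5): {"ih":{"afk":{"adu":78,"g":66,"n":1},"qp":{"pz":5,"w":96}},"kvq":{"h":{"h":1,"jmc":35,"oo":15,"qa":25,"xrf":92},"u":10,"wlg":91},"qf":[{"l":24,"mx":97,"z":73},[30,6,2,99],[48]],"y":50}
After op 10 (replace /qf/0/mx 33): {"ih":{"afk":{"adu":78,"g":66,"n":1},"qp":{"pz":5,"w":96}},"kvq":{"h":{"h":1,"jmc":35,"oo":15,"qa":25,"xrf":92},"u":10,"wlg":91},"qf":[{"l":24,"mx":33,"z":73},[30,6,2,99],[48]],"y":50}
After op 11 (add /ih/pz 39): {"ih":{"afk":{"adu":78,"g":66,"n":1},"pz":39,"qp":{"pz":5,"w":96}},"kvq":{"h":{"h":1,"jmc":35,"oo":15,"qa":25,"xrf":92},"u":10,"wlg":91},"qf":[{"l":24,"mx":33,"z":73},[30,6,2,99],[48]],"y":50}
After op 12 (add /ih/qp/fl 74): {"ih":{"afk":{"adu":78,"g":66,"n":1},"pz":39,"qp":{"fl":74,"pz":5,"w":96}},"kvq":{"h":{"h":1,"jmc":35,"oo":15,"qa":25,"xrf":92},"u":10,"wlg":91},"qf":[{"l":24,"mx":33,"z":73},[30,6,2,99],[48]],"y":50}
After op 13 (add /qf/1/4 43): {"ih":{"afk":{"adu":78,"g":66,"n":1},"pz":39,"qp":{"fl":74,"pz":5,"w":96}},"kvq":{"h":{"h":1,"jmc":35,"oo":15,"qa":25,"xrf":92},"u":10,"wlg":91},"qf":[{"l":24,"mx":33,"z":73},[30,6,2,99,43],[48]],"y":50}
After op 14 (replace /kvq/h/oo 55): {"ih":{"afk":{"adu":78,"g":66,"n":1},"pz":39,"qp":{"fl":74,"pz":5,"w":96}},"kvq":{"h":{"h":1,"jmc":35,"oo":55,"qa":25,"xrf":92},"u":10,"wlg":91},"qf":[{"l":24,"mx":33,"z":73},[30,6,2,99,43],[48]],"y":50}
After op 15 (remove /kvq/h/oo): {"ih":{"afk":{"adu":78,"g":66,"n":1},"pz":39,"qp":{"fl":74,"pz":5,"w":96}},"kvq":{"h":{"h":1,"jmc":35,"qa":25,"xrf":92},"u":10,"wlg":91},"qf":[{"l":24,"mx":33,"z":73},[30,6,2,99,43],[48]],"y":50}
After op 16 (replace /ih/afk/n 84): {"ih":{"afk":{"adu":78,"g":66,"n":84},"pz":39,"qp":{"fl":74,"pz":5,"w":96}},"kvq":{"h":{"h":1,"jmc":35,"qa":25,"xrf":92},"u":10,"wlg":91},"qf":[{"l":24,"mx":33,"z":73},[30,6,2,99,43],[48]],"y":50}
After op 17 (add /ih/afk/n 86): {"ih":{"afk":{"adu":78,"g":66,"n":86},"pz":39,"qp":{"fl":74,"pz":5,"w":96}},"kvq":{"h":{"h":1,"jmc":35,"qa":25,"xrf":92},"u":10,"wlg":91},"qf":[{"l":24,"mx":33,"z":73},[30,6,2,99,43],[48]],"y":50}
After op 18 (replace /qf/1/3 18): {"ih":{"afk":{"adu":78,"g":66,"n":86},"pz":39,"qp":{"fl":74,"pz":5,"w":96}},"kvq":{"h":{"h":1,"jmc":35,"qa":25,"xrf":92},"u":10,"wlg":91},"qf":[{"l":24,"mx":33,"z":73},[30,6,2,18,43],[48]],"y":50}
After op 19 (remove /kvq/h/xrf): {"ih":{"afk":{"adu":78,"g":66,"n":86},"pz":39,"qp":{"fl":74,"pz":5,"w":96}},"kvq":{"h":{"h":1,"jmc":35,"qa":25},"u":10,"wlg":91},"qf":[{"l":24,"mx":33,"z":73},[30,6,2,18,43],[48]],"y":50}
After op 20 (add /qf/3 71): {"ih":{"afk":{"adu":78,"g":66,"n":86},"pz":39,"qp":{"fl":74,"pz":5,"w":96}},"kvq":{"h":{"h":1,"jmc":35,"qa":25},"u":10,"wlg":91},"qf":[{"l":24,"mx":33,"z":73},[30,6,2,18,43],[48],71],"y":50}
After op 21 (add /qf/2/1 51): {"ih":{"afk":{"adu":78,"g":66,"n":86},"pz":39,"qp":{"fl":74,"pz":5,"w":96}},"kvq":{"h":{"h":1,"jmc":35,"qa":25},"u":10,"wlg":91},"qf":[{"l":24,"mx":33,"z":73},[30,6,2,18,43],[48,51],71],"y":50}
After op 22 (replace /qf/3 58): {"ih":{"afk":{"adu":78,"g":66,"n":86},"pz":39,"qp":{"fl":74,"pz":5,"w":96}},"kvq":{"h":{"h":1,"jmc":35,"qa":25},"u":10,"wlg":91},"qf":[{"l":24,"mx":33,"z":73},[30,6,2,18,43],[48,51],58],"y":50}
After op 23 (remove /qf/1/4): {"ih":{"afk":{"adu":78,"g":66,"n":86},"pz":39,"qp":{"fl":74,"pz":5,"w":96}},"kvq":{"h":{"h":1,"jmc":35,"qa":25},"u":10,"wlg":91},"qf":[{"l":24,"mx":33,"z":73},[30,6,2,18],[48,51],58],"y":50}

Answer: {"ih":{"afk":{"adu":78,"g":66,"n":86},"pz":39,"qp":{"fl":74,"pz":5,"w":96}},"kvq":{"h":{"h":1,"jmc":35,"qa":25},"u":10,"wlg":91},"qf":[{"l":24,"mx":33,"z":73},[30,6,2,18],[48,51],58],"y":50}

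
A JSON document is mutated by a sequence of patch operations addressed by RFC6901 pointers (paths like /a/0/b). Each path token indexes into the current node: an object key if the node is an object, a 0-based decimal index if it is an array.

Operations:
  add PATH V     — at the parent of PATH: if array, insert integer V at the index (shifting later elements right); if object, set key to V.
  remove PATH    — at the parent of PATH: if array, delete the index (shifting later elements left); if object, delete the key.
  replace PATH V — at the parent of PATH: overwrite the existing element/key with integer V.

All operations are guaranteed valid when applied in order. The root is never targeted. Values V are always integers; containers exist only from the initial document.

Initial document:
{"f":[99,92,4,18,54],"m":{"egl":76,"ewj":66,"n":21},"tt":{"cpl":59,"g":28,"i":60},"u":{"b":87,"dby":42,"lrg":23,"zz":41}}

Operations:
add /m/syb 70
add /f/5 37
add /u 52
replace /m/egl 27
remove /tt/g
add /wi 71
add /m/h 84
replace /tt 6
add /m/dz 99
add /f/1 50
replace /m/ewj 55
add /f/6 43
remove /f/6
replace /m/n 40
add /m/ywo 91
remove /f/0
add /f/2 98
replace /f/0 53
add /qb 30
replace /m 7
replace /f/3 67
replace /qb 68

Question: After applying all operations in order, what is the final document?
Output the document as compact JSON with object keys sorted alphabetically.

Answer: {"f":[53,92,98,67,18,54,37],"m":7,"qb":68,"tt":6,"u":52,"wi":71}

Derivation:
After op 1 (add /m/syb 70): {"f":[99,92,4,18,54],"m":{"egl":76,"ewj":66,"n":21,"syb":70},"tt":{"cpl":59,"g":28,"i":60},"u":{"b":87,"dby":42,"lrg":23,"zz":41}}
After op 2 (add /f/5 37): {"f":[99,92,4,18,54,37],"m":{"egl":76,"ewj":66,"n":21,"syb":70},"tt":{"cpl":59,"g":28,"i":60},"u":{"b":87,"dby":42,"lrg":23,"zz":41}}
After op 3 (add /u 52): {"f":[99,92,4,18,54,37],"m":{"egl":76,"ewj":66,"n":21,"syb":70},"tt":{"cpl":59,"g":28,"i":60},"u":52}
After op 4 (replace /m/egl 27): {"f":[99,92,4,18,54,37],"m":{"egl":27,"ewj":66,"n":21,"syb":70},"tt":{"cpl":59,"g":28,"i":60},"u":52}
After op 5 (remove /tt/g): {"f":[99,92,4,18,54,37],"m":{"egl":27,"ewj":66,"n":21,"syb":70},"tt":{"cpl":59,"i":60},"u":52}
After op 6 (add /wi 71): {"f":[99,92,4,18,54,37],"m":{"egl":27,"ewj":66,"n":21,"syb":70},"tt":{"cpl":59,"i":60},"u":52,"wi":71}
After op 7 (add /m/h 84): {"f":[99,92,4,18,54,37],"m":{"egl":27,"ewj":66,"h":84,"n":21,"syb":70},"tt":{"cpl":59,"i":60},"u":52,"wi":71}
After op 8 (replace /tt 6): {"f":[99,92,4,18,54,37],"m":{"egl":27,"ewj":66,"h":84,"n":21,"syb":70},"tt":6,"u":52,"wi":71}
After op 9 (add /m/dz 99): {"f":[99,92,4,18,54,37],"m":{"dz":99,"egl":27,"ewj":66,"h":84,"n":21,"syb":70},"tt":6,"u":52,"wi":71}
After op 10 (add /f/1 50): {"f":[99,50,92,4,18,54,37],"m":{"dz":99,"egl":27,"ewj":66,"h":84,"n":21,"syb":70},"tt":6,"u":52,"wi":71}
After op 11 (replace /m/ewj 55): {"f":[99,50,92,4,18,54,37],"m":{"dz":99,"egl":27,"ewj":55,"h":84,"n":21,"syb":70},"tt":6,"u":52,"wi":71}
After op 12 (add /f/6 43): {"f":[99,50,92,4,18,54,43,37],"m":{"dz":99,"egl":27,"ewj":55,"h":84,"n":21,"syb":70},"tt":6,"u":52,"wi":71}
After op 13 (remove /f/6): {"f":[99,50,92,4,18,54,37],"m":{"dz":99,"egl":27,"ewj":55,"h":84,"n":21,"syb":70},"tt":6,"u":52,"wi":71}
After op 14 (replace /m/n 40): {"f":[99,50,92,4,18,54,37],"m":{"dz":99,"egl":27,"ewj":55,"h":84,"n":40,"syb":70},"tt":6,"u":52,"wi":71}
After op 15 (add /m/ywo 91): {"f":[99,50,92,4,18,54,37],"m":{"dz":99,"egl":27,"ewj":55,"h":84,"n":40,"syb":70,"ywo":91},"tt":6,"u":52,"wi":71}
After op 16 (remove /f/0): {"f":[50,92,4,18,54,37],"m":{"dz":99,"egl":27,"ewj":55,"h":84,"n":40,"syb":70,"ywo":91},"tt":6,"u":52,"wi":71}
After op 17 (add /f/2 98): {"f":[50,92,98,4,18,54,37],"m":{"dz":99,"egl":27,"ewj":55,"h":84,"n":40,"syb":70,"ywo":91},"tt":6,"u":52,"wi":71}
After op 18 (replace /f/0 53): {"f":[53,92,98,4,18,54,37],"m":{"dz":99,"egl":27,"ewj":55,"h":84,"n":40,"syb":70,"ywo":91},"tt":6,"u":52,"wi":71}
After op 19 (add /qb 30): {"f":[53,92,98,4,18,54,37],"m":{"dz":99,"egl":27,"ewj":55,"h":84,"n":40,"syb":70,"ywo":91},"qb":30,"tt":6,"u":52,"wi":71}
After op 20 (replace /m 7): {"f":[53,92,98,4,18,54,37],"m":7,"qb":30,"tt":6,"u":52,"wi":71}
After op 21 (replace /f/3 67): {"f":[53,92,98,67,18,54,37],"m":7,"qb":30,"tt":6,"u":52,"wi":71}
After op 22 (replace /qb 68): {"f":[53,92,98,67,18,54,37],"m":7,"qb":68,"tt":6,"u":52,"wi":71}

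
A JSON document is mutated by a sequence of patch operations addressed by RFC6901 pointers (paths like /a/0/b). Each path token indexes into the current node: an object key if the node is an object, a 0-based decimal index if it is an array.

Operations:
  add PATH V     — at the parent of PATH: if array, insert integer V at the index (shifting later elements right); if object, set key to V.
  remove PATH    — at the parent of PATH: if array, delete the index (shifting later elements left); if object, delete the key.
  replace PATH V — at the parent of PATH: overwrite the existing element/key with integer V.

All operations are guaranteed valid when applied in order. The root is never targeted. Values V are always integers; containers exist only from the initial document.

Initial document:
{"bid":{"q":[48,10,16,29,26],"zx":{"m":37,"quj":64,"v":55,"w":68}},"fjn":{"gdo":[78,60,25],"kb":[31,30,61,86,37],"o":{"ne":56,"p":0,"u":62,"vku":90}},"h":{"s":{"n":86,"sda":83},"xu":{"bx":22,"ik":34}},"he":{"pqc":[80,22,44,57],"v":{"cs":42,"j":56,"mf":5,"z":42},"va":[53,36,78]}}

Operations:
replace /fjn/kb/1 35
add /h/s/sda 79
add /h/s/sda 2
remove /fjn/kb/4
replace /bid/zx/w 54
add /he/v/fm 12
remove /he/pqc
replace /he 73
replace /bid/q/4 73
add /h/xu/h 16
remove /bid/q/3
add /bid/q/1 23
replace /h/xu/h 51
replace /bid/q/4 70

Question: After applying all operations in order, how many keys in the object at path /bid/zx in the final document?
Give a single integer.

Answer: 4

Derivation:
After op 1 (replace /fjn/kb/1 35): {"bid":{"q":[48,10,16,29,26],"zx":{"m":37,"quj":64,"v":55,"w":68}},"fjn":{"gdo":[78,60,25],"kb":[31,35,61,86,37],"o":{"ne":56,"p":0,"u":62,"vku":90}},"h":{"s":{"n":86,"sda":83},"xu":{"bx":22,"ik":34}},"he":{"pqc":[80,22,44,57],"v":{"cs":42,"j":56,"mf":5,"z":42},"va":[53,36,78]}}
After op 2 (add /h/s/sda 79): {"bid":{"q":[48,10,16,29,26],"zx":{"m":37,"quj":64,"v":55,"w":68}},"fjn":{"gdo":[78,60,25],"kb":[31,35,61,86,37],"o":{"ne":56,"p":0,"u":62,"vku":90}},"h":{"s":{"n":86,"sda":79},"xu":{"bx":22,"ik":34}},"he":{"pqc":[80,22,44,57],"v":{"cs":42,"j":56,"mf":5,"z":42},"va":[53,36,78]}}
After op 3 (add /h/s/sda 2): {"bid":{"q":[48,10,16,29,26],"zx":{"m":37,"quj":64,"v":55,"w":68}},"fjn":{"gdo":[78,60,25],"kb":[31,35,61,86,37],"o":{"ne":56,"p":0,"u":62,"vku":90}},"h":{"s":{"n":86,"sda":2},"xu":{"bx":22,"ik":34}},"he":{"pqc":[80,22,44,57],"v":{"cs":42,"j":56,"mf":5,"z":42},"va":[53,36,78]}}
After op 4 (remove /fjn/kb/4): {"bid":{"q":[48,10,16,29,26],"zx":{"m":37,"quj":64,"v":55,"w":68}},"fjn":{"gdo":[78,60,25],"kb":[31,35,61,86],"o":{"ne":56,"p":0,"u":62,"vku":90}},"h":{"s":{"n":86,"sda":2},"xu":{"bx":22,"ik":34}},"he":{"pqc":[80,22,44,57],"v":{"cs":42,"j":56,"mf":5,"z":42},"va":[53,36,78]}}
After op 5 (replace /bid/zx/w 54): {"bid":{"q":[48,10,16,29,26],"zx":{"m":37,"quj":64,"v":55,"w":54}},"fjn":{"gdo":[78,60,25],"kb":[31,35,61,86],"o":{"ne":56,"p":0,"u":62,"vku":90}},"h":{"s":{"n":86,"sda":2},"xu":{"bx":22,"ik":34}},"he":{"pqc":[80,22,44,57],"v":{"cs":42,"j":56,"mf":5,"z":42},"va":[53,36,78]}}
After op 6 (add /he/v/fm 12): {"bid":{"q":[48,10,16,29,26],"zx":{"m":37,"quj":64,"v":55,"w":54}},"fjn":{"gdo":[78,60,25],"kb":[31,35,61,86],"o":{"ne":56,"p":0,"u":62,"vku":90}},"h":{"s":{"n":86,"sda":2},"xu":{"bx":22,"ik":34}},"he":{"pqc":[80,22,44,57],"v":{"cs":42,"fm":12,"j":56,"mf":5,"z":42},"va":[53,36,78]}}
After op 7 (remove /he/pqc): {"bid":{"q":[48,10,16,29,26],"zx":{"m":37,"quj":64,"v":55,"w":54}},"fjn":{"gdo":[78,60,25],"kb":[31,35,61,86],"o":{"ne":56,"p":0,"u":62,"vku":90}},"h":{"s":{"n":86,"sda":2},"xu":{"bx":22,"ik":34}},"he":{"v":{"cs":42,"fm":12,"j":56,"mf":5,"z":42},"va":[53,36,78]}}
After op 8 (replace /he 73): {"bid":{"q":[48,10,16,29,26],"zx":{"m":37,"quj":64,"v":55,"w":54}},"fjn":{"gdo":[78,60,25],"kb":[31,35,61,86],"o":{"ne":56,"p":0,"u":62,"vku":90}},"h":{"s":{"n":86,"sda":2},"xu":{"bx":22,"ik":34}},"he":73}
After op 9 (replace /bid/q/4 73): {"bid":{"q":[48,10,16,29,73],"zx":{"m":37,"quj":64,"v":55,"w":54}},"fjn":{"gdo":[78,60,25],"kb":[31,35,61,86],"o":{"ne":56,"p":0,"u":62,"vku":90}},"h":{"s":{"n":86,"sda":2},"xu":{"bx":22,"ik":34}},"he":73}
After op 10 (add /h/xu/h 16): {"bid":{"q":[48,10,16,29,73],"zx":{"m":37,"quj":64,"v":55,"w":54}},"fjn":{"gdo":[78,60,25],"kb":[31,35,61,86],"o":{"ne":56,"p":0,"u":62,"vku":90}},"h":{"s":{"n":86,"sda":2},"xu":{"bx":22,"h":16,"ik":34}},"he":73}
After op 11 (remove /bid/q/3): {"bid":{"q":[48,10,16,73],"zx":{"m":37,"quj":64,"v":55,"w":54}},"fjn":{"gdo":[78,60,25],"kb":[31,35,61,86],"o":{"ne":56,"p":0,"u":62,"vku":90}},"h":{"s":{"n":86,"sda":2},"xu":{"bx":22,"h":16,"ik":34}},"he":73}
After op 12 (add /bid/q/1 23): {"bid":{"q":[48,23,10,16,73],"zx":{"m":37,"quj":64,"v":55,"w":54}},"fjn":{"gdo":[78,60,25],"kb":[31,35,61,86],"o":{"ne":56,"p":0,"u":62,"vku":90}},"h":{"s":{"n":86,"sda":2},"xu":{"bx":22,"h":16,"ik":34}},"he":73}
After op 13 (replace /h/xu/h 51): {"bid":{"q":[48,23,10,16,73],"zx":{"m":37,"quj":64,"v":55,"w":54}},"fjn":{"gdo":[78,60,25],"kb":[31,35,61,86],"o":{"ne":56,"p":0,"u":62,"vku":90}},"h":{"s":{"n":86,"sda":2},"xu":{"bx":22,"h":51,"ik":34}},"he":73}
After op 14 (replace /bid/q/4 70): {"bid":{"q":[48,23,10,16,70],"zx":{"m":37,"quj":64,"v":55,"w":54}},"fjn":{"gdo":[78,60,25],"kb":[31,35,61,86],"o":{"ne":56,"p":0,"u":62,"vku":90}},"h":{"s":{"n":86,"sda":2},"xu":{"bx":22,"h":51,"ik":34}},"he":73}
Size at path /bid/zx: 4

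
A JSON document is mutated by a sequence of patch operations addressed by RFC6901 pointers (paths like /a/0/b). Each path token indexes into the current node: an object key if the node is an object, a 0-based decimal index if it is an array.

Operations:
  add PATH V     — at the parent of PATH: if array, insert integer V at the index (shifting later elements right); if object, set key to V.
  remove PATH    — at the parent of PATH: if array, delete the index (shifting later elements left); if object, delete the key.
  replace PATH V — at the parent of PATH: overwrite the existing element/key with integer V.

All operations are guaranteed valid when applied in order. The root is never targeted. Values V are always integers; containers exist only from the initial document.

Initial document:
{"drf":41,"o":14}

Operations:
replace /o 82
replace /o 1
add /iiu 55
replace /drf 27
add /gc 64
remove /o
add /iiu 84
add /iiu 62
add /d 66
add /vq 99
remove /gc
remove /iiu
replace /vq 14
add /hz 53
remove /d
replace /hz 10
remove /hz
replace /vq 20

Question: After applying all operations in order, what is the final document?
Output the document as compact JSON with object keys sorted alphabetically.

Answer: {"drf":27,"vq":20}

Derivation:
After op 1 (replace /o 82): {"drf":41,"o":82}
After op 2 (replace /o 1): {"drf":41,"o":1}
After op 3 (add /iiu 55): {"drf":41,"iiu":55,"o":1}
After op 4 (replace /drf 27): {"drf":27,"iiu":55,"o":1}
After op 5 (add /gc 64): {"drf":27,"gc":64,"iiu":55,"o":1}
After op 6 (remove /o): {"drf":27,"gc":64,"iiu":55}
After op 7 (add /iiu 84): {"drf":27,"gc":64,"iiu":84}
After op 8 (add /iiu 62): {"drf":27,"gc":64,"iiu":62}
After op 9 (add /d 66): {"d":66,"drf":27,"gc":64,"iiu":62}
After op 10 (add /vq 99): {"d":66,"drf":27,"gc":64,"iiu":62,"vq":99}
After op 11 (remove /gc): {"d":66,"drf":27,"iiu":62,"vq":99}
After op 12 (remove /iiu): {"d":66,"drf":27,"vq":99}
After op 13 (replace /vq 14): {"d":66,"drf":27,"vq":14}
After op 14 (add /hz 53): {"d":66,"drf":27,"hz":53,"vq":14}
After op 15 (remove /d): {"drf":27,"hz":53,"vq":14}
After op 16 (replace /hz 10): {"drf":27,"hz":10,"vq":14}
After op 17 (remove /hz): {"drf":27,"vq":14}
After op 18 (replace /vq 20): {"drf":27,"vq":20}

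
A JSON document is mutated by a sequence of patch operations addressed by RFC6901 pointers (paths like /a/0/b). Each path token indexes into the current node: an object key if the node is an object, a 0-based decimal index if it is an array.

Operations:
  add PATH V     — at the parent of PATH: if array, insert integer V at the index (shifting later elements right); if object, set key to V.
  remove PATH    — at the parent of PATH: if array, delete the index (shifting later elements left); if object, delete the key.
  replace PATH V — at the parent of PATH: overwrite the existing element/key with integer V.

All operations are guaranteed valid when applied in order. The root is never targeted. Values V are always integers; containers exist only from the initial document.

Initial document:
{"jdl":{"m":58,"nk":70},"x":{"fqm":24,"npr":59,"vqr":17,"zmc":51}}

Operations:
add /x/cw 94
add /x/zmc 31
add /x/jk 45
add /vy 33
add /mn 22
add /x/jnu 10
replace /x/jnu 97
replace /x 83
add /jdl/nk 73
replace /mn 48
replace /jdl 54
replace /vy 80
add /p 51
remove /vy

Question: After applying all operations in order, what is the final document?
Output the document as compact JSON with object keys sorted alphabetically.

Answer: {"jdl":54,"mn":48,"p":51,"x":83}

Derivation:
After op 1 (add /x/cw 94): {"jdl":{"m":58,"nk":70},"x":{"cw":94,"fqm":24,"npr":59,"vqr":17,"zmc":51}}
After op 2 (add /x/zmc 31): {"jdl":{"m":58,"nk":70},"x":{"cw":94,"fqm":24,"npr":59,"vqr":17,"zmc":31}}
After op 3 (add /x/jk 45): {"jdl":{"m":58,"nk":70},"x":{"cw":94,"fqm":24,"jk":45,"npr":59,"vqr":17,"zmc":31}}
After op 4 (add /vy 33): {"jdl":{"m":58,"nk":70},"vy":33,"x":{"cw":94,"fqm":24,"jk":45,"npr":59,"vqr":17,"zmc":31}}
After op 5 (add /mn 22): {"jdl":{"m":58,"nk":70},"mn":22,"vy":33,"x":{"cw":94,"fqm":24,"jk":45,"npr":59,"vqr":17,"zmc":31}}
After op 6 (add /x/jnu 10): {"jdl":{"m":58,"nk":70},"mn":22,"vy":33,"x":{"cw":94,"fqm":24,"jk":45,"jnu":10,"npr":59,"vqr":17,"zmc":31}}
After op 7 (replace /x/jnu 97): {"jdl":{"m":58,"nk":70},"mn":22,"vy":33,"x":{"cw":94,"fqm":24,"jk":45,"jnu":97,"npr":59,"vqr":17,"zmc":31}}
After op 8 (replace /x 83): {"jdl":{"m":58,"nk":70},"mn":22,"vy":33,"x":83}
After op 9 (add /jdl/nk 73): {"jdl":{"m":58,"nk":73},"mn":22,"vy":33,"x":83}
After op 10 (replace /mn 48): {"jdl":{"m":58,"nk":73},"mn":48,"vy":33,"x":83}
After op 11 (replace /jdl 54): {"jdl":54,"mn":48,"vy":33,"x":83}
After op 12 (replace /vy 80): {"jdl":54,"mn":48,"vy":80,"x":83}
After op 13 (add /p 51): {"jdl":54,"mn":48,"p":51,"vy":80,"x":83}
After op 14 (remove /vy): {"jdl":54,"mn":48,"p":51,"x":83}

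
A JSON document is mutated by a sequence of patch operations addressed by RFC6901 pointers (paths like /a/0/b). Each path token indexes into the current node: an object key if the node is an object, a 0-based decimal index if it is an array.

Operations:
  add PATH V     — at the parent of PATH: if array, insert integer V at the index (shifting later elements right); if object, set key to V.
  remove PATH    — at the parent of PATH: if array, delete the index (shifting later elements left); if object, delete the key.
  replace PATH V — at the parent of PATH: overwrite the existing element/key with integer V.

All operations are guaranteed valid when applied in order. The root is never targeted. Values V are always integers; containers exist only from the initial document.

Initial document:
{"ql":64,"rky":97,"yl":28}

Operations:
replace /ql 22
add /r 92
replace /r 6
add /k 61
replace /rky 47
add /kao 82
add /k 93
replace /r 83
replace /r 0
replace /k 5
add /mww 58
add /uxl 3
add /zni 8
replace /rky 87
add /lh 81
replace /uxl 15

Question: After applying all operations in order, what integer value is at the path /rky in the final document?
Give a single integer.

After op 1 (replace /ql 22): {"ql":22,"rky":97,"yl":28}
After op 2 (add /r 92): {"ql":22,"r":92,"rky":97,"yl":28}
After op 3 (replace /r 6): {"ql":22,"r":6,"rky":97,"yl":28}
After op 4 (add /k 61): {"k":61,"ql":22,"r":6,"rky":97,"yl":28}
After op 5 (replace /rky 47): {"k":61,"ql":22,"r":6,"rky":47,"yl":28}
After op 6 (add /kao 82): {"k":61,"kao":82,"ql":22,"r":6,"rky":47,"yl":28}
After op 7 (add /k 93): {"k":93,"kao":82,"ql":22,"r":6,"rky":47,"yl":28}
After op 8 (replace /r 83): {"k":93,"kao":82,"ql":22,"r":83,"rky":47,"yl":28}
After op 9 (replace /r 0): {"k":93,"kao":82,"ql":22,"r":0,"rky":47,"yl":28}
After op 10 (replace /k 5): {"k":5,"kao":82,"ql":22,"r":0,"rky":47,"yl":28}
After op 11 (add /mww 58): {"k":5,"kao":82,"mww":58,"ql":22,"r":0,"rky":47,"yl":28}
After op 12 (add /uxl 3): {"k":5,"kao":82,"mww":58,"ql":22,"r":0,"rky":47,"uxl":3,"yl":28}
After op 13 (add /zni 8): {"k":5,"kao":82,"mww":58,"ql":22,"r":0,"rky":47,"uxl":3,"yl":28,"zni":8}
After op 14 (replace /rky 87): {"k":5,"kao":82,"mww":58,"ql":22,"r":0,"rky":87,"uxl":3,"yl":28,"zni":8}
After op 15 (add /lh 81): {"k":5,"kao":82,"lh":81,"mww":58,"ql":22,"r":0,"rky":87,"uxl":3,"yl":28,"zni":8}
After op 16 (replace /uxl 15): {"k":5,"kao":82,"lh":81,"mww":58,"ql":22,"r":0,"rky":87,"uxl":15,"yl":28,"zni":8}
Value at /rky: 87

Answer: 87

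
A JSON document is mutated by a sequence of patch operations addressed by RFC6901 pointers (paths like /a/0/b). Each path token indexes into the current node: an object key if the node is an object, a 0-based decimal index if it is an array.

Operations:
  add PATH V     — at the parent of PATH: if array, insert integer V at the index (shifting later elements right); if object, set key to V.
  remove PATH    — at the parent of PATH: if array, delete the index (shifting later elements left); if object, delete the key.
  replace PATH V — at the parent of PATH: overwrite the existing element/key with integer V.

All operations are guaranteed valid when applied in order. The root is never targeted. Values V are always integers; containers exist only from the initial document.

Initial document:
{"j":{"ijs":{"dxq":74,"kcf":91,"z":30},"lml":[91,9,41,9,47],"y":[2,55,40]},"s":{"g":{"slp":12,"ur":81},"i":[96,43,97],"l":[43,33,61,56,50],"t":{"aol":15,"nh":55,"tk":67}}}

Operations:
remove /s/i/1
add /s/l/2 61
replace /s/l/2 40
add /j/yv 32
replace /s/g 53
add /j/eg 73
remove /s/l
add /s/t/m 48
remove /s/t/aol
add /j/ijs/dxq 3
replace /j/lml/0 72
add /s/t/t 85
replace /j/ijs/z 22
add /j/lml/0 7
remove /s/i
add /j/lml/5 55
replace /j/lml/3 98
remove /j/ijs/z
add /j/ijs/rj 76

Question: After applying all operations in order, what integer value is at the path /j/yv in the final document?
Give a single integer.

Answer: 32

Derivation:
After op 1 (remove /s/i/1): {"j":{"ijs":{"dxq":74,"kcf":91,"z":30},"lml":[91,9,41,9,47],"y":[2,55,40]},"s":{"g":{"slp":12,"ur":81},"i":[96,97],"l":[43,33,61,56,50],"t":{"aol":15,"nh":55,"tk":67}}}
After op 2 (add /s/l/2 61): {"j":{"ijs":{"dxq":74,"kcf":91,"z":30},"lml":[91,9,41,9,47],"y":[2,55,40]},"s":{"g":{"slp":12,"ur":81},"i":[96,97],"l":[43,33,61,61,56,50],"t":{"aol":15,"nh":55,"tk":67}}}
After op 3 (replace /s/l/2 40): {"j":{"ijs":{"dxq":74,"kcf":91,"z":30},"lml":[91,9,41,9,47],"y":[2,55,40]},"s":{"g":{"slp":12,"ur":81},"i":[96,97],"l":[43,33,40,61,56,50],"t":{"aol":15,"nh":55,"tk":67}}}
After op 4 (add /j/yv 32): {"j":{"ijs":{"dxq":74,"kcf":91,"z":30},"lml":[91,9,41,9,47],"y":[2,55,40],"yv":32},"s":{"g":{"slp":12,"ur":81},"i":[96,97],"l":[43,33,40,61,56,50],"t":{"aol":15,"nh":55,"tk":67}}}
After op 5 (replace /s/g 53): {"j":{"ijs":{"dxq":74,"kcf":91,"z":30},"lml":[91,9,41,9,47],"y":[2,55,40],"yv":32},"s":{"g":53,"i":[96,97],"l":[43,33,40,61,56,50],"t":{"aol":15,"nh":55,"tk":67}}}
After op 6 (add /j/eg 73): {"j":{"eg":73,"ijs":{"dxq":74,"kcf":91,"z":30},"lml":[91,9,41,9,47],"y":[2,55,40],"yv":32},"s":{"g":53,"i":[96,97],"l":[43,33,40,61,56,50],"t":{"aol":15,"nh":55,"tk":67}}}
After op 7 (remove /s/l): {"j":{"eg":73,"ijs":{"dxq":74,"kcf":91,"z":30},"lml":[91,9,41,9,47],"y":[2,55,40],"yv":32},"s":{"g":53,"i":[96,97],"t":{"aol":15,"nh":55,"tk":67}}}
After op 8 (add /s/t/m 48): {"j":{"eg":73,"ijs":{"dxq":74,"kcf":91,"z":30},"lml":[91,9,41,9,47],"y":[2,55,40],"yv":32},"s":{"g":53,"i":[96,97],"t":{"aol":15,"m":48,"nh":55,"tk":67}}}
After op 9 (remove /s/t/aol): {"j":{"eg":73,"ijs":{"dxq":74,"kcf":91,"z":30},"lml":[91,9,41,9,47],"y":[2,55,40],"yv":32},"s":{"g":53,"i":[96,97],"t":{"m":48,"nh":55,"tk":67}}}
After op 10 (add /j/ijs/dxq 3): {"j":{"eg":73,"ijs":{"dxq":3,"kcf":91,"z":30},"lml":[91,9,41,9,47],"y":[2,55,40],"yv":32},"s":{"g":53,"i":[96,97],"t":{"m":48,"nh":55,"tk":67}}}
After op 11 (replace /j/lml/0 72): {"j":{"eg":73,"ijs":{"dxq":3,"kcf":91,"z":30},"lml":[72,9,41,9,47],"y":[2,55,40],"yv":32},"s":{"g":53,"i":[96,97],"t":{"m":48,"nh":55,"tk":67}}}
After op 12 (add /s/t/t 85): {"j":{"eg":73,"ijs":{"dxq":3,"kcf":91,"z":30},"lml":[72,9,41,9,47],"y":[2,55,40],"yv":32},"s":{"g":53,"i":[96,97],"t":{"m":48,"nh":55,"t":85,"tk":67}}}
After op 13 (replace /j/ijs/z 22): {"j":{"eg":73,"ijs":{"dxq":3,"kcf":91,"z":22},"lml":[72,9,41,9,47],"y":[2,55,40],"yv":32},"s":{"g":53,"i":[96,97],"t":{"m":48,"nh":55,"t":85,"tk":67}}}
After op 14 (add /j/lml/0 7): {"j":{"eg":73,"ijs":{"dxq":3,"kcf":91,"z":22},"lml":[7,72,9,41,9,47],"y":[2,55,40],"yv":32},"s":{"g":53,"i":[96,97],"t":{"m":48,"nh":55,"t":85,"tk":67}}}
After op 15 (remove /s/i): {"j":{"eg":73,"ijs":{"dxq":3,"kcf":91,"z":22},"lml":[7,72,9,41,9,47],"y":[2,55,40],"yv":32},"s":{"g":53,"t":{"m":48,"nh":55,"t":85,"tk":67}}}
After op 16 (add /j/lml/5 55): {"j":{"eg":73,"ijs":{"dxq":3,"kcf":91,"z":22},"lml":[7,72,9,41,9,55,47],"y":[2,55,40],"yv":32},"s":{"g":53,"t":{"m":48,"nh":55,"t":85,"tk":67}}}
After op 17 (replace /j/lml/3 98): {"j":{"eg":73,"ijs":{"dxq":3,"kcf":91,"z":22},"lml":[7,72,9,98,9,55,47],"y":[2,55,40],"yv":32},"s":{"g":53,"t":{"m":48,"nh":55,"t":85,"tk":67}}}
After op 18 (remove /j/ijs/z): {"j":{"eg":73,"ijs":{"dxq":3,"kcf":91},"lml":[7,72,9,98,9,55,47],"y":[2,55,40],"yv":32},"s":{"g":53,"t":{"m":48,"nh":55,"t":85,"tk":67}}}
After op 19 (add /j/ijs/rj 76): {"j":{"eg":73,"ijs":{"dxq":3,"kcf":91,"rj":76},"lml":[7,72,9,98,9,55,47],"y":[2,55,40],"yv":32},"s":{"g":53,"t":{"m":48,"nh":55,"t":85,"tk":67}}}
Value at /j/yv: 32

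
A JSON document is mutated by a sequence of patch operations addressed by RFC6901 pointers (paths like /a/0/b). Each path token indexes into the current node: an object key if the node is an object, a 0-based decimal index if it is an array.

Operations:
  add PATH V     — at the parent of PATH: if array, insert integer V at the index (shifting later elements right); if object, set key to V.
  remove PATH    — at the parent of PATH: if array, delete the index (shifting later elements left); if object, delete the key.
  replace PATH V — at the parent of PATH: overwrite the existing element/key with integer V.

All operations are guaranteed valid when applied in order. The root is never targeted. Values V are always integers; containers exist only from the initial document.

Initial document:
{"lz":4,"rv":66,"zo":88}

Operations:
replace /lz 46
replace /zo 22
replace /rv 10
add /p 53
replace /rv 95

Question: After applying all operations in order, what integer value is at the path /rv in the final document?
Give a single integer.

After op 1 (replace /lz 46): {"lz":46,"rv":66,"zo":88}
After op 2 (replace /zo 22): {"lz":46,"rv":66,"zo":22}
After op 3 (replace /rv 10): {"lz":46,"rv":10,"zo":22}
After op 4 (add /p 53): {"lz":46,"p":53,"rv":10,"zo":22}
After op 5 (replace /rv 95): {"lz":46,"p":53,"rv":95,"zo":22}
Value at /rv: 95

Answer: 95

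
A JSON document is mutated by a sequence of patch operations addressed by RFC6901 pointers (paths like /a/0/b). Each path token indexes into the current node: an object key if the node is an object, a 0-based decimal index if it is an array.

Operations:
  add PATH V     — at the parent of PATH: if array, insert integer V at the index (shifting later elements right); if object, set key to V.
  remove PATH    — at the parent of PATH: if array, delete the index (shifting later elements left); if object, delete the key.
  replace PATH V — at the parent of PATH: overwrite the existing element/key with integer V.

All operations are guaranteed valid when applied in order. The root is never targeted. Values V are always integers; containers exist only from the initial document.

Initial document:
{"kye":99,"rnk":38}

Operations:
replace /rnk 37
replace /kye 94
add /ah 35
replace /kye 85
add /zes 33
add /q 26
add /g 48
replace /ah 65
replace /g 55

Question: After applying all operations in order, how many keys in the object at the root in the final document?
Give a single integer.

Answer: 6

Derivation:
After op 1 (replace /rnk 37): {"kye":99,"rnk":37}
After op 2 (replace /kye 94): {"kye":94,"rnk":37}
After op 3 (add /ah 35): {"ah":35,"kye":94,"rnk":37}
After op 4 (replace /kye 85): {"ah":35,"kye":85,"rnk":37}
After op 5 (add /zes 33): {"ah":35,"kye":85,"rnk":37,"zes":33}
After op 6 (add /q 26): {"ah":35,"kye":85,"q":26,"rnk":37,"zes":33}
After op 7 (add /g 48): {"ah":35,"g":48,"kye":85,"q":26,"rnk":37,"zes":33}
After op 8 (replace /ah 65): {"ah":65,"g":48,"kye":85,"q":26,"rnk":37,"zes":33}
After op 9 (replace /g 55): {"ah":65,"g":55,"kye":85,"q":26,"rnk":37,"zes":33}
Size at the root: 6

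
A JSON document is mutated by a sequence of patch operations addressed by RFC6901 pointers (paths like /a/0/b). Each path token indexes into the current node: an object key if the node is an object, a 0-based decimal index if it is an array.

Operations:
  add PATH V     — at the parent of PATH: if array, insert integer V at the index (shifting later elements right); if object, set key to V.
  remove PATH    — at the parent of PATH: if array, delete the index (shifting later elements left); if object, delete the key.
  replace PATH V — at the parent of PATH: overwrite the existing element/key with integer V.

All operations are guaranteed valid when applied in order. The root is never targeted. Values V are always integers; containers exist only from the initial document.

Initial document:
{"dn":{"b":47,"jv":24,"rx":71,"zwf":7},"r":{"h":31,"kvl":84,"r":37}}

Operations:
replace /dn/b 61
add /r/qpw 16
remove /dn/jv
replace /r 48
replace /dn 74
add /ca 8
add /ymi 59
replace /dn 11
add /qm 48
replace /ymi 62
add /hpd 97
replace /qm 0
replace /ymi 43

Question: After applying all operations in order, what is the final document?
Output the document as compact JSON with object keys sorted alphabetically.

After op 1 (replace /dn/b 61): {"dn":{"b":61,"jv":24,"rx":71,"zwf":7},"r":{"h":31,"kvl":84,"r":37}}
After op 2 (add /r/qpw 16): {"dn":{"b":61,"jv":24,"rx":71,"zwf":7},"r":{"h":31,"kvl":84,"qpw":16,"r":37}}
After op 3 (remove /dn/jv): {"dn":{"b":61,"rx":71,"zwf":7},"r":{"h":31,"kvl":84,"qpw":16,"r":37}}
After op 4 (replace /r 48): {"dn":{"b":61,"rx":71,"zwf":7},"r":48}
After op 5 (replace /dn 74): {"dn":74,"r":48}
After op 6 (add /ca 8): {"ca":8,"dn":74,"r":48}
After op 7 (add /ymi 59): {"ca":8,"dn":74,"r":48,"ymi":59}
After op 8 (replace /dn 11): {"ca":8,"dn":11,"r":48,"ymi":59}
After op 9 (add /qm 48): {"ca":8,"dn":11,"qm":48,"r":48,"ymi":59}
After op 10 (replace /ymi 62): {"ca":8,"dn":11,"qm":48,"r":48,"ymi":62}
After op 11 (add /hpd 97): {"ca":8,"dn":11,"hpd":97,"qm":48,"r":48,"ymi":62}
After op 12 (replace /qm 0): {"ca":8,"dn":11,"hpd":97,"qm":0,"r":48,"ymi":62}
After op 13 (replace /ymi 43): {"ca":8,"dn":11,"hpd":97,"qm":0,"r":48,"ymi":43}

Answer: {"ca":8,"dn":11,"hpd":97,"qm":0,"r":48,"ymi":43}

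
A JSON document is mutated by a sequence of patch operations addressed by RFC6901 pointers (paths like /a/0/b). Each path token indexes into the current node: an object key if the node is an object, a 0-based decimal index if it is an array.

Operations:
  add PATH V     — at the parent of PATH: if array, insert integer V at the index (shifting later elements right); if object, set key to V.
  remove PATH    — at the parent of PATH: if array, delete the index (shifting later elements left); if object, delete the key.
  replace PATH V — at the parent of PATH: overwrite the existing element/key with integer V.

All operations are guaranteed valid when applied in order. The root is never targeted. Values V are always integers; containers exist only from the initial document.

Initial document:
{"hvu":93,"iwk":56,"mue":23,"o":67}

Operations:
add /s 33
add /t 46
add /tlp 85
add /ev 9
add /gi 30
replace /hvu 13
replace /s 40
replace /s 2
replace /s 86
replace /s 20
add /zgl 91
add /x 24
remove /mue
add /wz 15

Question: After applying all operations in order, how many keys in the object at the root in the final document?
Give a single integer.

After op 1 (add /s 33): {"hvu":93,"iwk":56,"mue":23,"o":67,"s":33}
After op 2 (add /t 46): {"hvu":93,"iwk":56,"mue":23,"o":67,"s":33,"t":46}
After op 3 (add /tlp 85): {"hvu":93,"iwk":56,"mue":23,"o":67,"s":33,"t":46,"tlp":85}
After op 4 (add /ev 9): {"ev":9,"hvu":93,"iwk":56,"mue":23,"o":67,"s":33,"t":46,"tlp":85}
After op 5 (add /gi 30): {"ev":9,"gi":30,"hvu":93,"iwk":56,"mue":23,"o":67,"s":33,"t":46,"tlp":85}
After op 6 (replace /hvu 13): {"ev":9,"gi":30,"hvu":13,"iwk":56,"mue":23,"o":67,"s":33,"t":46,"tlp":85}
After op 7 (replace /s 40): {"ev":9,"gi":30,"hvu":13,"iwk":56,"mue":23,"o":67,"s":40,"t":46,"tlp":85}
After op 8 (replace /s 2): {"ev":9,"gi":30,"hvu":13,"iwk":56,"mue":23,"o":67,"s":2,"t":46,"tlp":85}
After op 9 (replace /s 86): {"ev":9,"gi":30,"hvu":13,"iwk":56,"mue":23,"o":67,"s":86,"t":46,"tlp":85}
After op 10 (replace /s 20): {"ev":9,"gi":30,"hvu":13,"iwk":56,"mue":23,"o":67,"s":20,"t":46,"tlp":85}
After op 11 (add /zgl 91): {"ev":9,"gi":30,"hvu":13,"iwk":56,"mue":23,"o":67,"s":20,"t":46,"tlp":85,"zgl":91}
After op 12 (add /x 24): {"ev":9,"gi":30,"hvu":13,"iwk":56,"mue":23,"o":67,"s":20,"t":46,"tlp":85,"x":24,"zgl":91}
After op 13 (remove /mue): {"ev":9,"gi":30,"hvu":13,"iwk":56,"o":67,"s":20,"t":46,"tlp":85,"x":24,"zgl":91}
After op 14 (add /wz 15): {"ev":9,"gi":30,"hvu":13,"iwk":56,"o":67,"s":20,"t":46,"tlp":85,"wz":15,"x":24,"zgl":91}
Size at the root: 11

Answer: 11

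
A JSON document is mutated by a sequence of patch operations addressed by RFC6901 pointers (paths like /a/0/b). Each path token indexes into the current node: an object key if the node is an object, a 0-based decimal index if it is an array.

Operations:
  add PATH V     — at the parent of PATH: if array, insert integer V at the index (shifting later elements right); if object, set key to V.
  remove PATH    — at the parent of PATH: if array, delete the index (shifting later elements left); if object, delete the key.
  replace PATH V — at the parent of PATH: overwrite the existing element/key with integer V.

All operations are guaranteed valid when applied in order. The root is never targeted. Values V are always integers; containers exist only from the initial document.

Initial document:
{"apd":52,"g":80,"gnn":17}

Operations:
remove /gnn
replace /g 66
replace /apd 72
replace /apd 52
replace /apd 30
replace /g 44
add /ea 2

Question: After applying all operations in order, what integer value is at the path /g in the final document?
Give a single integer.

Answer: 44

Derivation:
After op 1 (remove /gnn): {"apd":52,"g":80}
After op 2 (replace /g 66): {"apd":52,"g":66}
After op 3 (replace /apd 72): {"apd":72,"g":66}
After op 4 (replace /apd 52): {"apd":52,"g":66}
After op 5 (replace /apd 30): {"apd":30,"g":66}
After op 6 (replace /g 44): {"apd":30,"g":44}
After op 7 (add /ea 2): {"apd":30,"ea":2,"g":44}
Value at /g: 44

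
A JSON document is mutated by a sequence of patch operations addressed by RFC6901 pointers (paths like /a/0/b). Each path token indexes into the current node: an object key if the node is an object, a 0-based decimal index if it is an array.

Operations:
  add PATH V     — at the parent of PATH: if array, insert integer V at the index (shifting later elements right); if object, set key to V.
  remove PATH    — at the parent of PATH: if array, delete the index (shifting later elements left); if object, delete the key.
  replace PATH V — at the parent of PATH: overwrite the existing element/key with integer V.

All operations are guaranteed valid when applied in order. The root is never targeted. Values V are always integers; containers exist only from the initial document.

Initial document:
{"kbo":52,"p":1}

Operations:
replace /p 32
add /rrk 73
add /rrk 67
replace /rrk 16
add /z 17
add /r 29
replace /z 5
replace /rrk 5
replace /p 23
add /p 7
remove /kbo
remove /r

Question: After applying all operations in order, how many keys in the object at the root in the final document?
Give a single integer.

After op 1 (replace /p 32): {"kbo":52,"p":32}
After op 2 (add /rrk 73): {"kbo":52,"p":32,"rrk":73}
After op 3 (add /rrk 67): {"kbo":52,"p":32,"rrk":67}
After op 4 (replace /rrk 16): {"kbo":52,"p":32,"rrk":16}
After op 5 (add /z 17): {"kbo":52,"p":32,"rrk":16,"z":17}
After op 6 (add /r 29): {"kbo":52,"p":32,"r":29,"rrk":16,"z":17}
After op 7 (replace /z 5): {"kbo":52,"p":32,"r":29,"rrk":16,"z":5}
After op 8 (replace /rrk 5): {"kbo":52,"p":32,"r":29,"rrk":5,"z":5}
After op 9 (replace /p 23): {"kbo":52,"p":23,"r":29,"rrk":5,"z":5}
After op 10 (add /p 7): {"kbo":52,"p":7,"r":29,"rrk":5,"z":5}
After op 11 (remove /kbo): {"p":7,"r":29,"rrk":5,"z":5}
After op 12 (remove /r): {"p":7,"rrk":5,"z":5}
Size at the root: 3

Answer: 3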